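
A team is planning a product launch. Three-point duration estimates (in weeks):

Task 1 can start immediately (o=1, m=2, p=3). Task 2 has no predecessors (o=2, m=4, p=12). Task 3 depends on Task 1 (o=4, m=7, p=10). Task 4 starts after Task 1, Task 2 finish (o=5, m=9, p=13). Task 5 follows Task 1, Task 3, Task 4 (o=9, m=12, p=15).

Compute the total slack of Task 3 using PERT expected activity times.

5 weeks

te_Task 1 = (1 + 4·2 + 3)/6 = 12/6 = 2
te_Task 2 = (2 + 4·4 + 12)/6 = 30/6 = 5
te_Task 3 = (4 + 4·7 + 10)/6 = 42/6 = 7
te_Task 4 = (5 + 4·9 + 13)/6 = 54/6 = 9
te_Task 5 = (9 + 4·12 + 15)/6 = 72/6 = 12

Forward pass:
ES_Task 1 = 0; EF_Task 1 = 2
ES_Task 2 = 0; EF_Task 2 = 5
ES_Task 3 = 2; EF_Task 3 = 2+7 = 9
ES_Task 4 = max(EF_Task 1=2, EF_Task 2=5) = 5; EF_Task 4 = 5+9 = 14
ES_Task 5 = max(EF_Task 1=2, EF_Task 3=9, EF_Task 4=14) = 14; EF_Task 5 = 14+12 = 26
Expected project duration μ = 26 weeks. Critical path: Task 2 → Task 4 → Task 5.

Backward pass:
LF_Task 5 = 26; LS_Task 5 = 26−12 = 14
LF_Task 4 = LS_Task 5 = 14; LS_Task 4 = 14−9 = 5
LF_Task 3 = LS_Task 5 = 14; LS_Task 3 = 14−7 = 7
LF_Task 2 = LS_Task 4 = 5; LS_Task 2 = 5−5 = 0
LF_Task 1 = min(LS_Task 3=7, LS_Task 4=5, LS_Task 5=14) = 5; LS_Task 1 = 5−2 = 3
Slack_Task 3 = LS_Task 3 − ES_Task 3 = 7 − 2 = 5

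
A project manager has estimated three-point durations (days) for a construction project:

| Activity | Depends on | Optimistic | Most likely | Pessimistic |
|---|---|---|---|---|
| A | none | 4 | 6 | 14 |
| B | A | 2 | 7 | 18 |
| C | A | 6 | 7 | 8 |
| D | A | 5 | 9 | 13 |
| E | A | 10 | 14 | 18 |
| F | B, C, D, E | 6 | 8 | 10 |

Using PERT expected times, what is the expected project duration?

29 days

te_A = (4 + 4·6 + 14)/6 = 42/6 = 7
te_B = (2 + 4·7 + 18)/6 = 48/6 = 8
te_C = (6 + 4·7 + 8)/6 = 42/6 = 7
te_D = (5 + 4·9 + 13)/6 = 54/6 = 9
te_E = (10 + 4·14 + 18)/6 = 84/6 = 14
te_F = (6 + 4·8 + 10)/6 = 48/6 = 8

Forward pass:
ES_A = 0; EF_A = 7
ES_B = 7; EF_B = 7+8 = 15
ES_C = 7; EF_C = 7+7 = 14
ES_D = 7; EF_D = 7+9 = 16
ES_E = 7; EF_E = 7+14 = 21
ES_F = max(EF_B=15, EF_C=14, EF_D=16, EF_E=21) = 21; EF_F = 21+8 = 29
Expected project duration μ = 29 days. Critical path: A → E → F.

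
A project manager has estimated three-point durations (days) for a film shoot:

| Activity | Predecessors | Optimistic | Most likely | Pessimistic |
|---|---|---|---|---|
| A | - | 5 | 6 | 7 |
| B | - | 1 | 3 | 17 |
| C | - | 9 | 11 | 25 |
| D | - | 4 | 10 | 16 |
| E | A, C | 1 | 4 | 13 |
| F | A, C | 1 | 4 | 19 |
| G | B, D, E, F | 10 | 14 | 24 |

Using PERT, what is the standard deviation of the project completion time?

te_A = (5 + 4·6 + 7)/6 = 36/6 = 6; σ²_A = ((7−5)/6)² = 0.111
te_B = (1 + 4·3 + 17)/6 = 30/6 = 5; σ²_B = ((17−1)/6)² = 7.111
te_C = (9 + 4·11 + 25)/6 = 78/6 = 13; σ²_C = ((25−9)/6)² = 7.111
te_D = (4 + 4·10 + 16)/6 = 60/6 = 10; σ²_D = ((16−4)/6)² = 4.000
te_E = (1 + 4·4 + 13)/6 = 30/6 = 5; σ²_E = ((13−1)/6)² = 4.000
te_F = (1 + 4·4 + 19)/6 = 36/6 = 6; σ²_F = ((19−1)/6)² = 9.000
te_G = (10 + 4·14 + 24)/6 = 90/6 = 15; σ²_G = ((24−10)/6)² = 5.444

Forward pass:
ES_A = 0; EF_A = 6
ES_B = 0; EF_B = 5
ES_C = 0; EF_C = 13
ES_D = 0; EF_D = 10
ES_E = max(EF_A=6, EF_C=13) = 13; EF_E = 13+5 = 18
ES_F = max(EF_A=6, EF_C=13) = 13; EF_F = 13+6 = 19
ES_G = max(EF_B=5, EF_D=10, EF_E=18, EF_F=19) = 19; EF_G = 19+15 = 34
Expected project duration μ = 34 days. Critical path: C → F → G.

Variance along critical path = 7.111 + 9.000 + 5.444 = 21.556
σ = √21.556 = 4.643 days

4.64 days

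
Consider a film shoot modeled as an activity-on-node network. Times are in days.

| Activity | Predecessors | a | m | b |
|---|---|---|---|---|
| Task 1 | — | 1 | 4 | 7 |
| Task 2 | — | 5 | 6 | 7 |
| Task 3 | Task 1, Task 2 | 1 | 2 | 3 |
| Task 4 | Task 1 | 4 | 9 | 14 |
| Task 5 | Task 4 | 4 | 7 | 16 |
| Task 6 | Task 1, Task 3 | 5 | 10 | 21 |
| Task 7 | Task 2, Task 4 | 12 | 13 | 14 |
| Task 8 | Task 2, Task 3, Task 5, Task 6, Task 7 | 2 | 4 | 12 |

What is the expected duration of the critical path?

te_Task 1 = (1 + 4·4 + 7)/6 = 24/6 = 4
te_Task 2 = (5 + 4·6 + 7)/6 = 36/6 = 6
te_Task 3 = (1 + 4·2 + 3)/6 = 12/6 = 2
te_Task 4 = (4 + 4·9 + 14)/6 = 54/6 = 9
te_Task 5 = (4 + 4·7 + 16)/6 = 48/6 = 8
te_Task 6 = (5 + 4·10 + 21)/6 = 66/6 = 11
te_Task 7 = (12 + 4·13 + 14)/6 = 78/6 = 13
te_Task 8 = (2 + 4·4 + 12)/6 = 30/6 = 5

Forward pass:
ES_Task 1 = 0; EF_Task 1 = 4
ES_Task 2 = 0; EF_Task 2 = 6
ES_Task 3 = max(EF_Task 1=4, EF_Task 2=6) = 6; EF_Task 3 = 6+2 = 8
ES_Task 4 = 4; EF_Task 4 = 4+9 = 13
ES_Task 5 = 13; EF_Task 5 = 13+8 = 21
ES_Task 6 = max(EF_Task 1=4, EF_Task 3=8) = 8; EF_Task 6 = 8+11 = 19
ES_Task 7 = max(EF_Task 2=6, EF_Task 4=13) = 13; EF_Task 7 = 13+13 = 26
ES_Task 8 = max(EF_Task 2=6, EF_Task 3=8, EF_Task 5=21, EF_Task 6=19, EF_Task 7=26) = 26; EF_Task 8 = 26+5 = 31
Expected project duration μ = 31 days. Critical path: Task 1 → Task 4 → Task 7 → Task 8.

31 days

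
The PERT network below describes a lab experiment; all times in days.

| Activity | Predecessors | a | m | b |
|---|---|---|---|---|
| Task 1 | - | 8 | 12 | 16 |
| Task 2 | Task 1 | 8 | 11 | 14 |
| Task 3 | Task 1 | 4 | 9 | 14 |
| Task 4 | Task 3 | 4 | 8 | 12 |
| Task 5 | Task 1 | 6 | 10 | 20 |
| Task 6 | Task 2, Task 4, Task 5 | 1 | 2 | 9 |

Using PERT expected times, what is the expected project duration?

te_Task 1 = (8 + 4·12 + 16)/6 = 72/6 = 12
te_Task 2 = (8 + 4·11 + 14)/6 = 66/6 = 11
te_Task 3 = (4 + 4·9 + 14)/6 = 54/6 = 9
te_Task 4 = (4 + 4·8 + 12)/6 = 48/6 = 8
te_Task 5 = (6 + 4·10 + 20)/6 = 66/6 = 11
te_Task 6 = (1 + 4·2 + 9)/6 = 18/6 = 3

Forward pass:
ES_Task 1 = 0; EF_Task 1 = 12
ES_Task 2 = 12; EF_Task 2 = 12+11 = 23
ES_Task 3 = 12; EF_Task 3 = 12+9 = 21
ES_Task 4 = 21; EF_Task 4 = 21+8 = 29
ES_Task 5 = 12; EF_Task 5 = 12+11 = 23
ES_Task 6 = max(EF_Task 2=23, EF_Task 4=29, EF_Task 5=23) = 29; EF_Task 6 = 29+3 = 32
Expected project duration μ = 32 days. Critical path: Task 1 → Task 3 → Task 4 → Task 6.

32 days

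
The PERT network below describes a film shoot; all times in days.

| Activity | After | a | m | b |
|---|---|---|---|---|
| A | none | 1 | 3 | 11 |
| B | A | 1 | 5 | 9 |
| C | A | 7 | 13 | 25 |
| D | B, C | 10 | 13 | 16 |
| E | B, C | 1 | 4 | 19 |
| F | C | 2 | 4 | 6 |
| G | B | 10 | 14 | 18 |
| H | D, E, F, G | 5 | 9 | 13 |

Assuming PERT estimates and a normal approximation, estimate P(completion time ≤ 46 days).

0.942

te_A = (1 + 4·3 + 11)/6 = 24/6 = 4; σ²_A = ((11−1)/6)² = 2.778
te_B = (1 + 4·5 + 9)/6 = 30/6 = 5; σ²_B = ((9−1)/6)² = 1.778
te_C = (7 + 4·13 + 25)/6 = 84/6 = 14; σ²_C = ((25−7)/6)² = 9.000
te_D = (10 + 4·13 + 16)/6 = 78/6 = 13; σ²_D = ((16−10)/6)² = 1.000
te_E = (1 + 4·4 + 19)/6 = 36/6 = 6; σ²_E = ((19−1)/6)² = 9.000
te_F = (2 + 4·4 + 6)/6 = 24/6 = 4; σ²_F = ((6−2)/6)² = 0.444
te_G = (10 + 4·14 + 18)/6 = 84/6 = 14; σ²_G = ((18−10)/6)² = 1.778
te_H = (5 + 4·9 + 13)/6 = 54/6 = 9; σ²_H = ((13−5)/6)² = 1.778

Forward pass:
ES_A = 0; EF_A = 4
ES_B = 4; EF_B = 4+5 = 9
ES_C = 4; EF_C = 4+14 = 18
ES_D = max(EF_B=9, EF_C=18) = 18; EF_D = 18+13 = 31
ES_E = max(EF_B=9, EF_C=18) = 18; EF_E = 18+6 = 24
ES_F = 18; EF_F = 18+4 = 22
ES_G = 9; EF_G = 9+14 = 23
ES_H = max(EF_D=31, EF_E=24, EF_F=22, EF_G=23) = 31; EF_H = 31+9 = 40
Expected project duration μ = 40 days. Critical path: A → C → D → H.

Variance along critical path = 2.778 + 9.000 + 1.000 + 1.778 = 14.556; σ = √14.556 = 3.815 days.
Z = (46 − 40) / 3.815 = 1.573
P(T ≤ 46) = Φ(1.573) ≈ 0.942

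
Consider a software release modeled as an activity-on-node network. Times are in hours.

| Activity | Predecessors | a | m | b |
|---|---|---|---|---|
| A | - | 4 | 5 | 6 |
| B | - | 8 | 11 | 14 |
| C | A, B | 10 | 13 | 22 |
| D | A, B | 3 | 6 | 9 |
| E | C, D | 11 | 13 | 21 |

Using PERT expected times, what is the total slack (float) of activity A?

6 hours

te_A = (4 + 4·5 + 6)/6 = 30/6 = 5
te_B = (8 + 4·11 + 14)/6 = 66/6 = 11
te_C = (10 + 4·13 + 22)/6 = 84/6 = 14
te_D = (3 + 4·6 + 9)/6 = 36/6 = 6
te_E = (11 + 4·13 + 21)/6 = 84/6 = 14

Forward pass:
ES_A = 0; EF_A = 5
ES_B = 0; EF_B = 11
ES_C = max(EF_A=5, EF_B=11) = 11; EF_C = 11+14 = 25
ES_D = max(EF_A=5, EF_B=11) = 11; EF_D = 11+6 = 17
ES_E = max(EF_C=25, EF_D=17) = 25; EF_E = 25+14 = 39
Expected project duration μ = 39 hours. Critical path: B → C → E.

Backward pass:
LF_E = 39; LS_E = 39−14 = 25
LF_D = LS_E = 25; LS_D = 25−6 = 19
LF_C = LS_E = 25; LS_C = 25−14 = 11
LF_B = min(LS_C=11, LS_D=19) = 11; LS_B = 11−11 = 0
LF_A = min(LS_C=11, LS_D=19) = 11; LS_A = 11−5 = 6
Slack_A = LS_A − ES_A = 6 − 0 = 6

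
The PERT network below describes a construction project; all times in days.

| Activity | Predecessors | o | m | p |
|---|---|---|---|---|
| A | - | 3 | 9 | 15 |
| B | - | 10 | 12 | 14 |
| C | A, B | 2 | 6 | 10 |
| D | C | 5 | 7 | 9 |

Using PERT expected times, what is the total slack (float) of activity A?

3 days

te_A = (3 + 4·9 + 15)/6 = 54/6 = 9
te_B = (10 + 4·12 + 14)/6 = 72/6 = 12
te_C = (2 + 4·6 + 10)/6 = 36/6 = 6
te_D = (5 + 4·7 + 9)/6 = 42/6 = 7

Forward pass:
ES_A = 0; EF_A = 9
ES_B = 0; EF_B = 12
ES_C = max(EF_A=9, EF_B=12) = 12; EF_C = 12+6 = 18
ES_D = 18; EF_D = 18+7 = 25
Expected project duration μ = 25 days. Critical path: B → C → D.

Backward pass:
LF_D = 25; LS_D = 25−7 = 18
LF_C = LS_D = 18; LS_C = 18−6 = 12
LF_B = LS_C = 12; LS_B = 12−12 = 0
LF_A = LS_C = 12; LS_A = 12−9 = 3
Slack_A = LS_A − ES_A = 3 − 0 = 3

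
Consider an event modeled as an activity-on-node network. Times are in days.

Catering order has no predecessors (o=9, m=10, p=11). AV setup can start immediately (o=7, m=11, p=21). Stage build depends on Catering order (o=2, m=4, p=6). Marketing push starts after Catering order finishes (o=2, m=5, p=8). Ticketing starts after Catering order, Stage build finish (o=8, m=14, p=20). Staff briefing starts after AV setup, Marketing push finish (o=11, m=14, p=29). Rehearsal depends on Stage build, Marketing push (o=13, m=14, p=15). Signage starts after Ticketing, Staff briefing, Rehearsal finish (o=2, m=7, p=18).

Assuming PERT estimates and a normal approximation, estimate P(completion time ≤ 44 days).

te_Catering order = (9 + 4·10 + 11)/6 = 60/6 = 10; σ²_Catering order = ((11−9)/6)² = 0.111
te_AV setup = (7 + 4·11 + 21)/6 = 72/6 = 12; σ²_AV setup = ((21−7)/6)² = 5.444
te_Stage build = (2 + 4·4 + 6)/6 = 24/6 = 4; σ²_Stage build = ((6−2)/6)² = 0.444
te_Marketing push = (2 + 4·5 + 8)/6 = 30/6 = 5; σ²_Marketing push = ((8−2)/6)² = 1.000
te_Ticketing = (8 + 4·14 + 20)/6 = 84/6 = 14; σ²_Ticketing = ((20−8)/6)² = 4.000
te_Staff briefing = (11 + 4·14 + 29)/6 = 96/6 = 16; σ²_Staff briefing = ((29−11)/6)² = 9.000
te_Rehearsal = (13 + 4·14 + 15)/6 = 84/6 = 14; σ²_Rehearsal = ((15−13)/6)² = 0.111
te_Signage = (2 + 4·7 + 18)/6 = 48/6 = 8; σ²_Signage = ((18−2)/6)² = 7.111

Forward pass:
ES_Catering order = 0; EF_Catering order = 10
ES_AV setup = 0; EF_AV setup = 12
ES_Stage build = 10; EF_Stage build = 10+4 = 14
ES_Marketing push = 10; EF_Marketing push = 10+5 = 15
ES_Ticketing = max(EF_Catering order=10, EF_Stage build=14) = 14; EF_Ticketing = 14+14 = 28
ES_Staff briefing = max(EF_AV setup=12, EF_Marketing push=15) = 15; EF_Staff briefing = 15+16 = 31
ES_Rehearsal = max(EF_Stage build=14, EF_Marketing push=15) = 15; EF_Rehearsal = 15+14 = 29
ES_Signage = max(EF_Ticketing=28, EF_Staff briefing=31, EF_Rehearsal=29) = 31; EF_Signage = 31+8 = 39
Expected project duration μ = 39 days. Critical path: Catering order → Marketing push → Staff briefing → Signage.

Variance along critical path = 0.111 + 1.000 + 9.000 + 7.111 = 17.222; σ = √17.222 = 4.150 days.
Z = (44 − 39) / 4.150 = 1.205
P(T ≤ 44) = Φ(1.205) ≈ 0.886

0.886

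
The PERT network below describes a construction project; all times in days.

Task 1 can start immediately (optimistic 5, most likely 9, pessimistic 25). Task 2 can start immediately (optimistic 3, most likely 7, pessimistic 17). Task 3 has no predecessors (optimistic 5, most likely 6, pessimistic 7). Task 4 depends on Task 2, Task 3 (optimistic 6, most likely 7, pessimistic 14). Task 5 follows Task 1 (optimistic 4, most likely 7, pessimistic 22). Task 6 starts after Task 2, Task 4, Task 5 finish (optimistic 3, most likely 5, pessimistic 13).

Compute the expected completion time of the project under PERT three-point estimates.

26 days

te_Task 1 = (5 + 4·9 + 25)/6 = 66/6 = 11
te_Task 2 = (3 + 4·7 + 17)/6 = 48/6 = 8
te_Task 3 = (5 + 4·6 + 7)/6 = 36/6 = 6
te_Task 4 = (6 + 4·7 + 14)/6 = 48/6 = 8
te_Task 5 = (4 + 4·7 + 22)/6 = 54/6 = 9
te_Task 6 = (3 + 4·5 + 13)/6 = 36/6 = 6

Forward pass:
ES_Task 1 = 0; EF_Task 1 = 11
ES_Task 2 = 0; EF_Task 2 = 8
ES_Task 3 = 0; EF_Task 3 = 6
ES_Task 4 = max(EF_Task 2=8, EF_Task 3=6) = 8; EF_Task 4 = 8+8 = 16
ES_Task 5 = 11; EF_Task 5 = 11+9 = 20
ES_Task 6 = max(EF_Task 2=8, EF_Task 4=16, EF_Task 5=20) = 20; EF_Task 6 = 20+6 = 26
Expected project duration μ = 26 days. Critical path: Task 1 → Task 5 → Task 6.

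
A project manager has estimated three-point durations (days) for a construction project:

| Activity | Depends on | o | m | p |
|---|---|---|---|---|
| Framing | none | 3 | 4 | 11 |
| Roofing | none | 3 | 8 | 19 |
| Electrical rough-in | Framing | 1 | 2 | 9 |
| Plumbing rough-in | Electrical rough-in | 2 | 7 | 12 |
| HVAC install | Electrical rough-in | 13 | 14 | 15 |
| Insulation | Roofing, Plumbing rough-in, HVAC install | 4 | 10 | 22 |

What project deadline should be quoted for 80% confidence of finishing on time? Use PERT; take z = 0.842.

36.0 days

te_Framing = (3 + 4·4 + 11)/6 = 30/6 = 5; σ²_Framing = ((11−3)/6)² = 1.778
te_Roofing = (3 + 4·8 + 19)/6 = 54/6 = 9; σ²_Roofing = ((19−3)/6)² = 7.111
te_Electrical rough-in = (1 + 4·2 + 9)/6 = 18/6 = 3; σ²_Electrical rough-in = ((9−1)/6)² = 1.778
te_Plumbing rough-in = (2 + 4·7 + 12)/6 = 42/6 = 7; σ²_Plumbing rough-in = ((12−2)/6)² = 2.778
te_HVAC install = (13 + 4·14 + 15)/6 = 84/6 = 14; σ²_HVAC install = ((15−13)/6)² = 0.111
te_Insulation = (4 + 4·10 + 22)/6 = 66/6 = 11; σ²_Insulation = ((22−4)/6)² = 9.000

Forward pass:
ES_Framing = 0; EF_Framing = 5
ES_Roofing = 0; EF_Roofing = 9
ES_Electrical rough-in = 5; EF_Electrical rough-in = 5+3 = 8
ES_Plumbing rough-in = 8; EF_Plumbing rough-in = 8+7 = 15
ES_HVAC install = 8; EF_HVAC install = 8+14 = 22
ES_Insulation = max(EF_Roofing=9, EF_Plumbing rough-in=15, EF_HVAC install=22) = 22; EF_Insulation = 22+11 = 33
Expected project duration μ = 33 days. Critical path: Framing → Electrical rough-in → HVAC install → Insulation.

Variance along critical path = 1.778 + 1.778 + 0.111 + 9.000 = 12.667; σ = 3.559 days.
D = μ + z·σ = 33 + 0.842·3.559 = 36.0 days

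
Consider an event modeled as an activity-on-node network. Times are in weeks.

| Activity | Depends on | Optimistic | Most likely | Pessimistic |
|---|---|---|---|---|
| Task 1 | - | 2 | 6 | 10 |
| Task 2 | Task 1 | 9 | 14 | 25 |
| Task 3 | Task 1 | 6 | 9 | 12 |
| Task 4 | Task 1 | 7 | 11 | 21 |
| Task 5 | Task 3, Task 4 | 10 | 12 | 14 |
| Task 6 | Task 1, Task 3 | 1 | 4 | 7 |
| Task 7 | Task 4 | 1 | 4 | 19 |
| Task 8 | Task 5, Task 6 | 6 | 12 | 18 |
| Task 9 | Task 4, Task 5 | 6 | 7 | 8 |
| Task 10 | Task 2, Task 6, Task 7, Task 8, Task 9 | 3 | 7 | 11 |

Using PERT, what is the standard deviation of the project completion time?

te_Task 1 = (2 + 4·6 + 10)/6 = 36/6 = 6; σ²_Task 1 = ((10−2)/6)² = 1.778
te_Task 2 = (9 + 4·14 + 25)/6 = 90/6 = 15; σ²_Task 2 = ((25−9)/6)² = 7.111
te_Task 3 = (6 + 4·9 + 12)/6 = 54/6 = 9; σ²_Task 3 = ((12−6)/6)² = 1.000
te_Task 4 = (7 + 4·11 + 21)/6 = 72/6 = 12; σ²_Task 4 = ((21−7)/6)² = 5.444
te_Task 5 = (10 + 4·12 + 14)/6 = 72/6 = 12; σ²_Task 5 = ((14−10)/6)² = 0.444
te_Task 6 = (1 + 4·4 + 7)/6 = 24/6 = 4; σ²_Task 6 = ((7−1)/6)² = 1.000
te_Task 7 = (1 + 4·4 + 19)/6 = 36/6 = 6; σ²_Task 7 = ((19−1)/6)² = 9.000
te_Task 8 = (6 + 4·12 + 18)/6 = 72/6 = 12; σ²_Task 8 = ((18−6)/6)² = 4.000
te_Task 9 = (6 + 4·7 + 8)/6 = 42/6 = 7; σ²_Task 9 = ((8−6)/6)² = 0.111
te_Task 10 = (3 + 4·7 + 11)/6 = 42/6 = 7; σ²_Task 10 = ((11−3)/6)² = 1.778

Forward pass:
ES_Task 1 = 0; EF_Task 1 = 6
ES_Task 2 = 6; EF_Task 2 = 6+15 = 21
ES_Task 3 = 6; EF_Task 3 = 6+9 = 15
ES_Task 4 = 6; EF_Task 4 = 6+12 = 18
ES_Task 5 = max(EF_Task 3=15, EF_Task 4=18) = 18; EF_Task 5 = 18+12 = 30
ES_Task 6 = max(EF_Task 1=6, EF_Task 3=15) = 15; EF_Task 6 = 15+4 = 19
ES_Task 7 = 18; EF_Task 7 = 18+6 = 24
ES_Task 8 = max(EF_Task 5=30, EF_Task 6=19) = 30; EF_Task 8 = 30+12 = 42
ES_Task 9 = max(EF_Task 4=18, EF_Task 5=30) = 30; EF_Task 9 = 30+7 = 37
ES_Task 10 = max(EF_Task 2=21, EF_Task 6=19, EF_Task 7=24, EF_Task 8=42, EF_Task 9=37) = 42; EF_Task 10 = 42+7 = 49
Expected project duration μ = 49 weeks. Critical path: Task 1 → Task 4 → Task 5 → Task 8 → Task 10.

Variance along critical path = 1.778 + 5.444 + 0.444 + 4.000 + 1.778 = 13.444
σ = √13.444 = 3.667 weeks

3.67 weeks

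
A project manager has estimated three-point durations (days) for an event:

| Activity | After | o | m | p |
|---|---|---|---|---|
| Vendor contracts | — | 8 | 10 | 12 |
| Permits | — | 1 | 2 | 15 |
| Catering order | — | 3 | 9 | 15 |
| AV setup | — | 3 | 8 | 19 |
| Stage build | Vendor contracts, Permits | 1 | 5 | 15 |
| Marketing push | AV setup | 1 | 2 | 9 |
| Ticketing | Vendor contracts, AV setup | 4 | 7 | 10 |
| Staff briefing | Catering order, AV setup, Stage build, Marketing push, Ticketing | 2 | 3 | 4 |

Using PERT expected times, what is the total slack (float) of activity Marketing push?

5 days

te_Vendor contracts = (8 + 4·10 + 12)/6 = 60/6 = 10
te_Permits = (1 + 4·2 + 15)/6 = 24/6 = 4
te_Catering order = (3 + 4·9 + 15)/6 = 54/6 = 9
te_AV setup = (3 + 4·8 + 19)/6 = 54/6 = 9
te_Stage build = (1 + 4·5 + 15)/6 = 36/6 = 6
te_Marketing push = (1 + 4·2 + 9)/6 = 18/6 = 3
te_Ticketing = (4 + 4·7 + 10)/6 = 42/6 = 7
te_Staff briefing = (2 + 4·3 + 4)/6 = 18/6 = 3

Forward pass:
ES_Vendor contracts = 0; EF_Vendor contracts = 10
ES_Permits = 0; EF_Permits = 4
ES_Catering order = 0; EF_Catering order = 9
ES_AV setup = 0; EF_AV setup = 9
ES_Stage build = max(EF_Vendor contracts=10, EF_Permits=4) = 10; EF_Stage build = 10+6 = 16
ES_Marketing push = 9; EF_Marketing push = 9+3 = 12
ES_Ticketing = max(EF_Vendor contracts=10, EF_AV setup=9) = 10; EF_Ticketing = 10+7 = 17
ES_Staff briefing = max(EF_Catering order=9, EF_AV setup=9, EF_Stage build=16, EF_Marketing push=12, EF_Ticketing=17) = 17; EF_Staff briefing = 17+3 = 20
Expected project duration μ = 20 days. Critical path: Vendor contracts → Ticketing → Staff briefing.

Backward pass:
LF_Staff briefing = 20; LS_Staff briefing = 20−3 = 17
LF_Ticketing = LS_Staff briefing = 17; LS_Ticketing = 17−7 = 10
LF_Marketing push = LS_Staff briefing = 17; LS_Marketing push = 17−3 = 14
LF_Stage build = LS_Staff briefing = 17; LS_Stage build = 17−6 = 11
LF_AV setup = min(LS_Marketing push=14, LS_Ticketing=10, LS_Staff briefing=17) = 10; LS_AV setup = 10−9 = 1
LF_Catering order = LS_Staff briefing = 17; LS_Catering order = 17−9 = 8
LF_Permits = LS_Stage build = 11; LS_Permits = 11−4 = 7
LF_Vendor contracts = min(LS_Stage build=11, LS_Ticketing=10) = 10; LS_Vendor contracts = 10−10 = 0
Slack_Marketing push = LS_Marketing push − ES_Marketing push = 14 − 9 = 5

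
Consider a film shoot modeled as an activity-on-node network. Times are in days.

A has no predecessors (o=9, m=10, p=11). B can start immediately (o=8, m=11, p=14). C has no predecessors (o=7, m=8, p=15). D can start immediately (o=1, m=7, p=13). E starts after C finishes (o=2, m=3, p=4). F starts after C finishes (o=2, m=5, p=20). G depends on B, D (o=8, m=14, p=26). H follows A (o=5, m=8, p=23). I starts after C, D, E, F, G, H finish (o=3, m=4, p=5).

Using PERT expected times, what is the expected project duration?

30 days

te_A = (9 + 4·10 + 11)/6 = 60/6 = 10
te_B = (8 + 4·11 + 14)/6 = 66/6 = 11
te_C = (7 + 4·8 + 15)/6 = 54/6 = 9
te_D = (1 + 4·7 + 13)/6 = 42/6 = 7
te_E = (2 + 4·3 + 4)/6 = 18/6 = 3
te_F = (2 + 4·5 + 20)/6 = 42/6 = 7
te_G = (8 + 4·14 + 26)/6 = 90/6 = 15
te_H = (5 + 4·8 + 23)/6 = 60/6 = 10
te_I = (3 + 4·4 + 5)/6 = 24/6 = 4

Forward pass:
ES_A = 0; EF_A = 10
ES_B = 0; EF_B = 11
ES_C = 0; EF_C = 9
ES_D = 0; EF_D = 7
ES_E = 9; EF_E = 9+3 = 12
ES_F = 9; EF_F = 9+7 = 16
ES_G = max(EF_B=11, EF_D=7) = 11; EF_G = 11+15 = 26
ES_H = 10; EF_H = 10+10 = 20
ES_I = max(EF_C=9, EF_D=7, EF_E=12, EF_F=16, EF_G=26, EF_H=20) = 26; EF_I = 26+4 = 30
Expected project duration μ = 30 days. Critical path: B → G → I.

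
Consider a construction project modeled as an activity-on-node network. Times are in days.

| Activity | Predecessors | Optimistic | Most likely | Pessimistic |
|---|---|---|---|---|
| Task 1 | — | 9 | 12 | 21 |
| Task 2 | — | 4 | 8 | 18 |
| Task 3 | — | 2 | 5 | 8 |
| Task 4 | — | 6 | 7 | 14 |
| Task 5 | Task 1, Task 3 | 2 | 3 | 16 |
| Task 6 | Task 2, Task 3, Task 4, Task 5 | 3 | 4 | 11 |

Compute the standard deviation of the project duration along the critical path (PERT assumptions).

te_Task 1 = (9 + 4·12 + 21)/6 = 78/6 = 13; σ²_Task 1 = ((21−9)/6)² = 4.000
te_Task 2 = (4 + 4·8 + 18)/6 = 54/6 = 9; σ²_Task 2 = ((18−4)/6)² = 5.444
te_Task 3 = (2 + 4·5 + 8)/6 = 30/6 = 5; σ²_Task 3 = ((8−2)/6)² = 1.000
te_Task 4 = (6 + 4·7 + 14)/6 = 48/6 = 8; σ²_Task 4 = ((14−6)/6)² = 1.778
te_Task 5 = (2 + 4·3 + 16)/6 = 30/6 = 5; σ²_Task 5 = ((16−2)/6)² = 5.444
te_Task 6 = (3 + 4·4 + 11)/6 = 30/6 = 5; σ²_Task 6 = ((11−3)/6)² = 1.778

Forward pass:
ES_Task 1 = 0; EF_Task 1 = 13
ES_Task 2 = 0; EF_Task 2 = 9
ES_Task 3 = 0; EF_Task 3 = 5
ES_Task 4 = 0; EF_Task 4 = 8
ES_Task 5 = max(EF_Task 1=13, EF_Task 3=5) = 13; EF_Task 5 = 13+5 = 18
ES_Task 6 = max(EF_Task 2=9, EF_Task 3=5, EF_Task 4=8, EF_Task 5=18) = 18; EF_Task 6 = 18+5 = 23
Expected project duration μ = 23 days. Critical path: Task 1 → Task 5 → Task 6.

Variance along critical path = 4.000 + 5.444 + 1.778 = 11.222
σ = √11.222 = 3.350 days

3.35 days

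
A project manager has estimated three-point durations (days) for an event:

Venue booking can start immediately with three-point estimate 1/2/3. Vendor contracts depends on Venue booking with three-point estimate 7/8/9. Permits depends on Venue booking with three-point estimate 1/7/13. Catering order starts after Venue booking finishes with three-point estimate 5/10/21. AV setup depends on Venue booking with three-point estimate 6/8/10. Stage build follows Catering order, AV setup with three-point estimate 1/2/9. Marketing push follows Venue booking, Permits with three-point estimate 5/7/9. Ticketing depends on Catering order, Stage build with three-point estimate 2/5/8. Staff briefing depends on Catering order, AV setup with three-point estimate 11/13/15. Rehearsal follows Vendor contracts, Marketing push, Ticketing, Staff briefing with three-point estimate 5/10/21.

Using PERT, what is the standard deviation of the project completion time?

3.84 days

te_Venue booking = (1 + 4·2 + 3)/6 = 12/6 = 2; σ²_Venue booking = ((3−1)/6)² = 0.111
te_Vendor contracts = (7 + 4·8 + 9)/6 = 48/6 = 8; σ²_Vendor contracts = ((9−7)/6)² = 0.111
te_Permits = (1 + 4·7 + 13)/6 = 42/6 = 7; σ²_Permits = ((13−1)/6)² = 4.000
te_Catering order = (5 + 4·10 + 21)/6 = 66/6 = 11; σ²_Catering order = ((21−5)/6)² = 7.111
te_AV setup = (6 + 4·8 + 10)/6 = 48/6 = 8; σ²_AV setup = ((10−6)/6)² = 0.444
te_Stage build = (1 + 4·2 + 9)/6 = 18/6 = 3; σ²_Stage build = ((9−1)/6)² = 1.778
te_Marketing push = (5 + 4·7 + 9)/6 = 42/6 = 7; σ²_Marketing push = ((9−5)/6)² = 0.444
te_Ticketing = (2 + 4·5 + 8)/6 = 30/6 = 5; σ²_Ticketing = ((8−2)/6)² = 1.000
te_Staff briefing = (11 + 4·13 + 15)/6 = 78/6 = 13; σ²_Staff briefing = ((15−11)/6)² = 0.444
te_Rehearsal = (5 + 4·10 + 21)/6 = 66/6 = 11; σ²_Rehearsal = ((21−5)/6)² = 7.111

Forward pass:
ES_Venue booking = 0; EF_Venue booking = 2
ES_Vendor contracts = 2; EF_Vendor contracts = 2+8 = 10
ES_Permits = 2; EF_Permits = 2+7 = 9
ES_Catering order = 2; EF_Catering order = 2+11 = 13
ES_AV setup = 2; EF_AV setup = 2+8 = 10
ES_Stage build = max(EF_Catering order=13, EF_AV setup=10) = 13; EF_Stage build = 13+3 = 16
ES_Marketing push = max(EF_Venue booking=2, EF_Permits=9) = 9; EF_Marketing push = 9+7 = 16
ES_Ticketing = max(EF_Catering order=13, EF_Stage build=16) = 16; EF_Ticketing = 16+5 = 21
ES_Staff briefing = max(EF_Catering order=13, EF_AV setup=10) = 13; EF_Staff briefing = 13+13 = 26
ES_Rehearsal = max(EF_Vendor contracts=10, EF_Marketing push=16, EF_Ticketing=21, EF_Staff briefing=26) = 26; EF_Rehearsal = 26+11 = 37
Expected project duration μ = 37 days. Critical path: Venue booking → Catering order → Staff briefing → Rehearsal.

Variance along critical path = 0.111 + 7.111 + 0.444 + 7.111 = 14.778
σ = √14.778 = 3.844 days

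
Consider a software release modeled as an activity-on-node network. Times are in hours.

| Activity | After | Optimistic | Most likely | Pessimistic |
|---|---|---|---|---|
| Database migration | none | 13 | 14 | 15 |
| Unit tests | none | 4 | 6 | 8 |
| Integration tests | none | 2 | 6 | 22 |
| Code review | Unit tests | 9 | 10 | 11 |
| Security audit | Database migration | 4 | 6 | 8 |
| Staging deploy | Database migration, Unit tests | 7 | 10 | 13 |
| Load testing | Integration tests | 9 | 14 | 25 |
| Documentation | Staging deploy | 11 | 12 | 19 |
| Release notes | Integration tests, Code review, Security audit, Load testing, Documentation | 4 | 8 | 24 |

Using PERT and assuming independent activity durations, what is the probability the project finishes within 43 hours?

0.143

te_Database migration = (13 + 4·14 + 15)/6 = 84/6 = 14; σ²_Database migration = ((15−13)/6)² = 0.111
te_Unit tests = (4 + 4·6 + 8)/6 = 36/6 = 6; σ²_Unit tests = ((8−4)/6)² = 0.444
te_Integration tests = (2 + 4·6 + 22)/6 = 48/6 = 8; σ²_Integration tests = ((22−2)/6)² = 11.111
te_Code review = (9 + 4·10 + 11)/6 = 60/6 = 10; σ²_Code review = ((11−9)/6)² = 0.111
te_Security audit = (4 + 4·6 + 8)/6 = 36/6 = 6; σ²_Security audit = ((8−4)/6)² = 0.444
te_Staging deploy = (7 + 4·10 + 13)/6 = 60/6 = 10; σ²_Staging deploy = ((13−7)/6)² = 1.000
te_Load testing = (9 + 4·14 + 25)/6 = 90/6 = 15; σ²_Load testing = ((25−9)/6)² = 7.111
te_Documentation = (11 + 4·12 + 19)/6 = 78/6 = 13; σ²_Documentation = ((19−11)/6)² = 1.778
te_Release notes = (4 + 4·8 + 24)/6 = 60/6 = 10; σ²_Release notes = ((24−4)/6)² = 11.111

Forward pass:
ES_Database migration = 0; EF_Database migration = 14
ES_Unit tests = 0; EF_Unit tests = 6
ES_Integration tests = 0; EF_Integration tests = 8
ES_Code review = 6; EF_Code review = 6+10 = 16
ES_Security audit = 14; EF_Security audit = 14+6 = 20
ES_Staging deploy = max(EF_Database migration=14, EF_Unit tests=6) = 14; EF_Staging deploy = 14+10 = 24
ES_Load testing = 8; EF_Load testing = 8+15 = 23
ES_Documentation = 24; EF_Documentation = 24+13 = 37
ES_Release notes = max(EF_Integration tests=8, EF_Code review=16, EF_Security audit=20, EF_Load testing=23, EF_Documentation=37) = 37; EF_Release notes = 37+10 = 47
Expected project duration μ = 47 hours. Critical path: Database migration → Staging deploy → Documentation → Release notes.

Variance along critical path = 0.111 + 1.000 + 1.778 + 11.111 = 14.000; σ = √14.000 = 3.742 hours.
Z = (43 − 47) / 3.742 = -1.069
P(T ≤ 43) = Φ(-1.069) ≈ 0.143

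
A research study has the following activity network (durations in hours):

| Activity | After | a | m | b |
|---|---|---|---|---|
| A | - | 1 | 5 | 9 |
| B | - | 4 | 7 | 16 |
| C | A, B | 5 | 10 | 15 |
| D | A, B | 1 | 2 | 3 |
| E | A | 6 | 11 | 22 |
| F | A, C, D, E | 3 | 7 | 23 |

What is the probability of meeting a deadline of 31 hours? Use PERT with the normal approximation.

0.828

te_A = (1 + 4·5 + 9)/6 = 30/6 = 5; σ²_A = ((9−1)/6)² = 1.778
te_B = (4 + 4·7 + 16)/6 = 48/6 = 8; σ²_B = ((16−4)/6)² = 4.000
te_C = (5 + 4·10 + 15)/6 = 60/6 = 10; σ²_C = ((15−5)/6)² = 2.778
te_D = (1 + 4·2 + 3)/6 = 12/6 = 2; σ²_D = ((3−1)/6)² = 0.111
te_E = (6 + 4·11 + 22)/6 = 72/6 = 12; σ²_E = ((22−6)/6)² = 7.111
te_F = (3 + 4·7 + 23)/6 = 54/6 = 9; σ²_F = ((23−3)/6)² = 11.111

Forward pass:
ES_A = 0; EF_A = 5
ES_B = 0; EF_B = 8
ES_C = max(EF_A=5, EF_B=8) = 8; EF_C = 8+10 = 18
ES_D = max(EF_A=5, EF_B=8) = 8; EF_D = 8+2 = 10
ES_E = 5; EF_E = 5+12 = 17
ES_F = max(EF_A=5, EF_C=18, EF_D=10, EF_E=17) = 18; EF_F = 18+9 = 27
Expected project duration μ = 27 hours. Critical path: B → C → F.

Variance along critical path = 4.000 + 2.778 + 11.111 = 17.889; σ = √17.889 = 4.230 hours.
Z = (31 − 27) / 4.230 = 0.946
P(T ≤ 31) = Φ(0.946) ≈ 0.828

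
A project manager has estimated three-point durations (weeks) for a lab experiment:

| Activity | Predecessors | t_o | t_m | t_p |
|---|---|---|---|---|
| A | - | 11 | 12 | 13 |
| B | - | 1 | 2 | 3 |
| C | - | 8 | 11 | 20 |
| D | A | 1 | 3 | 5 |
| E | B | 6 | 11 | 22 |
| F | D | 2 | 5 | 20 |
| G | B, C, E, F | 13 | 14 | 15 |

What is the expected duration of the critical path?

te_A = (11 + 4·12 + 13)/6 = 72/6 = 12
te_B = (1 + 4·2 + 3)/6 = 12/6 = 2
te_C = (8 + 4·11 + 20)/6 = 72/6 = 12
te_D = (1 + 4·3 + 5)/6 = 18/6 = 3
te_E = (6 + 4·11 + 22)/6 = 72/6 = 12
te_F = (2 + 4·5 + 20)/6 = 42/6 = 7
te_G = (13 + 4·14 + 15)/6 = 84/6 = 14

Forward pass:
ES_A = 0; EF_A = 12
ES_B = 0; EF_B = 2
ES_C = 0; EF_C = 12
ES_D = 12; EF_D = 12+3 = 15
ES_E = 2; EF_E = 2+12 = 14
ES_F = 15; EF_F = 15+7 = 22
ES_G = max(EF_B=2, EF_C=12, EF_E=14, EF_F=22) = 22; EF_G = 22+14 = 36
Expected project duration μ = 36 weeks. Critical path: A → D → F → G.

36 weeks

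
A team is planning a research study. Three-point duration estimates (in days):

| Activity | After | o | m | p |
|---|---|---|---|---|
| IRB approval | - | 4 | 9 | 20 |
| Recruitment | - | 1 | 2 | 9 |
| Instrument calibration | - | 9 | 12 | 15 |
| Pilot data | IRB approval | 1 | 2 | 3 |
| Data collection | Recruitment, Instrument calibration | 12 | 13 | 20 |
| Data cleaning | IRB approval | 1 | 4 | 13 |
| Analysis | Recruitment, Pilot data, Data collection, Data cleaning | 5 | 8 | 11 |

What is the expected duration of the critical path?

34 days

te_IRB approval = (4 + 4·9 + 20)/6 = 60/6 = 10
te_Recruitment = (1 + 4·2 + 9)/6 = 18/6 = 3
te_Instrument calibration = (9 + 4·12 + 15)/6 = 72/6 = 12
te_Pilot data = (1 + 4·2 + 3)/6 = 12/6 = 2
te_Data collection = (12 + 4·13 + 20)/6 = 84/6 = 14
te_Data cleaning = (1 + 4·4 + 13)/6 = 30/6 = 5
te_Analysis = (5 + 4·8 + 11)/6 = 48/6 = 8

Forward pass:
ES_IRB approval = 0; EF_IRB approval = 10
ES_Recruitment = 0; EF_Recruitment = 3
ES_Instrument calibration = 0; EF_Instrument calibration = 12
ES_Pilot data = 10; EF_Pilot data = 10+2 = 12
ES_Data collection = max(EF_Recruitment=3, EF_Instrument calibration=12) = 12; EF_Data collection = 12+14 = 26
ES_Data cleaning = 10; EF_Data cleaning = 10+5 = 15
ES_Analysis = max(EF_Recruitment=3, EF_Pilot data=12, EF_Data collection=26, EF_Data cleaning=15) = 26; EF_Analysis = 26+8 = 34
Expected project duration μ = 34 days. Critical path: Instrument calibration → Data collection → Analysis.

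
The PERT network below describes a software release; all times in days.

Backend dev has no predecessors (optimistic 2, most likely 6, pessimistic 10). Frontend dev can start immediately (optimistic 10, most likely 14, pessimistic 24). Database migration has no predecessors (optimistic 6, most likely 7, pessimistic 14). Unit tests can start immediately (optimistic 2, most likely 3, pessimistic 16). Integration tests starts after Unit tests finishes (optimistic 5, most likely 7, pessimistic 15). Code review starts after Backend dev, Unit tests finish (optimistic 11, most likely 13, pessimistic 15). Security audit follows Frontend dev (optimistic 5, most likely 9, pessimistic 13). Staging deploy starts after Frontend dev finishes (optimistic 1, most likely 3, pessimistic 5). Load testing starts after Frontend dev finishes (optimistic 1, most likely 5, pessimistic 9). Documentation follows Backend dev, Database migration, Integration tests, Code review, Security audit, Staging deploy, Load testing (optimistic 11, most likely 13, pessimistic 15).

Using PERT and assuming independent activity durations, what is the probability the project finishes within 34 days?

0.139

te_Backend dev = (2 + 4·6 + 10)/6 = 36/6 = 6; σ²_Backend dev = ((10−2)/6)² = 1.778
te_Frontend dev = (10 + 4·14 + 24)/6 = 90/6 = 15; σ²_Frontend dev = ((24−10)/6)² = 5.444
te_Database migration = (6 + 4·7 + 14)/6 = 48/6 = 8; σ²_Database migration = ((14−6)/6)² = 1.778
te_Unit tests = (2 + 4·3 + 16)/6 = 30/6 = 5; σ²_Unit tests = ((16−2)/6)² = 5.444
te_Integration tests = (5 + 4·7 + 15)/6 = 48/6 = 8; σ²_Integration tests = ((15−5)/6)² = 2.778
te_Code review = (11 + 4·13 + 15)/6 = 78/6 = 13; σ²_Code review = ((15−11)/6)² = 0.444
te_Security audit = (5 + 4·9 + 13)/6 = 54/6 = 9; σ²_Security audit = ((13−5)/6)² = 1.778
te_Staging deploy = (1 + 4·3 + 5)/6 = 18/6 = 3; σ²_Staging deploy = ((5−1)/6)² = 0.444
te_Load testing = (1 + 4·5 + 9)/6 = 30/6 = 5; σ²_Load testing = ((9−1)/6)² = 1.778
te_Documentation = (11 + 4·13 + 15)/6 = 78/6 = 13; σ²_Documentation = ((15−11)/6)² = 0.444

Forward pass:
ES_Backend dev = 0; EF_Backend dev = 6
ES_Frontend dev = 0; EF_Frontend dev = 15
ES_Database migration = 0; EF_Database migration = 8
ES_Unit tests = 0; EF_Unit tests = 5
ES_Integration tests = 5; EF_Integration tests = 5+8 = 13
ES_Code review = max(EF_Backend dev=6, EF_Unit tests=5) = 6; EF_Code review = 6+13 = 19
ES_Security audit = 15; EF_Security audit = 15+9 = 24
ES_Staging deploy = 15; EF_Staging deploy = 15+3 = 18
ES_Load testing = 15; EF_Load testing = 15+5 = 20
ES_Documentation = max(EF_Backend dev=6, EF_Database migration=8, EF_Integration tests=13, EF_Code review=19, EF_Security audit=24, EF_Staging deploy=18, EF_Load testing=20) = 24; EF_Documentation = 24+13 = 37
Expected project duration μ = 37 days. Critical path: Frontend dev → Security audit → Documentation.

Variance along critical path = 5.444 + 1.778 + 0.444 = 7.667; σ = √7.667 = 2.769 days.
Z = (34 − 37) / 2.769 = -1.083
P(T ≤ 34) = Φ(-1.083) ≈ 0.139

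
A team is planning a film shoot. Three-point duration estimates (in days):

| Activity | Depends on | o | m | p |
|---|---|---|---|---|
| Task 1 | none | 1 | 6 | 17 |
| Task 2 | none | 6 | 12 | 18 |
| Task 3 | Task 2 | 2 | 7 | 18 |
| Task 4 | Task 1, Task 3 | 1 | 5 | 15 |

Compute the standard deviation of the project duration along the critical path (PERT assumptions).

te_Task 1 = (1 + 4·6 + 17)/6 = 42/6 = 7; σ²_Task 1 = ((17−1)/6)² = 7.111
te_Task 2 = (6 + 4·12 + 18)/6 = 72/6 = 12; σ²_Task 2 = ((18−6)/6)² = 4.000
te_Task 3 = (2 + 4·7 + 18)/6 = 48/6 = 8; σ²_Task 3 = ((18−2)/6)² = 7.111
te_Task 4 = (1 + 4·5 + 15)/6 = 36/6 = 6; σ²_Task 4 = ((15−1)/6)² = 5.444

Forward pass:
ES_Task 1 = 0; EF_Task 1 = 7
ES_Task 2 = 0; EF_Task 2 = 12
ES_Task 3 = 12; EF_Task 3 = 12+8 = 20
ES_Task 4 = max(EF_Task 1=7, EF_Task 3=20) = 20; EF_Task 4 = 20+6 = 26
Expected project duration μ = 26 days. Critical path: Task 2 → Task 3 → Task 4.

Variance along critical path = 4.000 + 7.111 + 5.444 = 16.556
σ = √16.556 = 4.069 days

4.07 days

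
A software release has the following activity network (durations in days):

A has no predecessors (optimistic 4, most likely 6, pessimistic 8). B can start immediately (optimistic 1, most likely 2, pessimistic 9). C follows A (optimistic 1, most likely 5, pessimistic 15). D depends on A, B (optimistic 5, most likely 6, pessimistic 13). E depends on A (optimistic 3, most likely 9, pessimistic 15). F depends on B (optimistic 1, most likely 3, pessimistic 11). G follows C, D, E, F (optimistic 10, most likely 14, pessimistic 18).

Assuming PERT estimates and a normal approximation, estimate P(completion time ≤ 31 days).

te_A = (4 + 4·6 + 8)/6 = 36/6 = 6; σ²_A = ((8−4)/6)² = 0.444
te_B = (1 + 4·2 + 9)/6 = 18/6 = 3; σ²_B = ((9−1)/6)² = 1.778
te_C = (1 + 4·5 + 15)/6 = 36/6 = 6; σ²_C = ((15−1)/6)² = 5.444
te_D = (5 + 4·6 + 13)/6 = 42/6 = 7; σ²_D = ((13−5)/6)² = 1.778
te_E = (3 + 4·9 + 15)/6 = 54/6 = 9; σ²_E = ((15−3)/6)² = 4.000
te_F = (1 + 4·3 + 11)/6 = 24/6 = 4; σ²_F = ((11−1)/6)² = 2.778
te_G = (10 + 4·14 + 18)/6 = 84/6 = 14; σ²_G = ((18−10)/6)² = 1.778

Forward pass:
ES_A = 0; EF_A = 6
ES_B = 0; EF_B = 3
ES_C = 6; EF_C = 6+6 = 12
ES_D = max(EF_A=6, EF_B=3) = 6; EF_D = 6+7 = 13
ES_E = 6; EF_E = 6+9 = 15
ES_F = 3; EF_F = 3+4 = 7
ES_G = max(EF_C=12, EF_D=13, EF_E=15, EF_F=7) = 15; EF_G = 15+14 = 29
Expected project duration μ = 29 days. Critical path: A → E → G.

Variance along critical path = 0.444 + 4.000 + 1.778 = 6.222; σ = √6.222 = 2.494 days.
Z = (31 − 29) / 2.494 = 0.802
P(T ≤ 31) = Φ(0.802) ≈ 0.789

0.789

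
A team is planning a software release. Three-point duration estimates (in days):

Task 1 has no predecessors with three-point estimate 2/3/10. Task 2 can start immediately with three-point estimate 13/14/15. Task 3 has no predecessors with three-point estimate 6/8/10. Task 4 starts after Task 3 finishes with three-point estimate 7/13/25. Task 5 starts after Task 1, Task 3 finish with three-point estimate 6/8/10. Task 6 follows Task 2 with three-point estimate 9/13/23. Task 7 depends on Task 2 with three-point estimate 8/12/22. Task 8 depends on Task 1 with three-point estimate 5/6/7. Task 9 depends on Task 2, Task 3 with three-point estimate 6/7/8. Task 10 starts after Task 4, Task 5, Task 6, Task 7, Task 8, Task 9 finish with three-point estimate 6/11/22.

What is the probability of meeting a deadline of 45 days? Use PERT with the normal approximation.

0.920

te_Task 1 = (2 + 4·3 + 10)/6 = 24/6 = 4; σ²_Task 1 = ((10−2)/6)² = 1.778
te_Task 2 = (13 + 4·14 + 15)/6 = 84/6 = 14; σ²_Task 2 = ((15−13)/6)² = 0.111
te_Task 3 = (6 + 4·8 + 10)/6 = 48/6 = 8; σ²_Task 3 = ((10−6)/6)² = 0.444
te_Task 4 = (7 + 4·13 + 25)/6 = 84/6 = 14; σ²_Task 4 = ((25−7)/6)² = 9.000
te_Task 5 = (6 + 4·8 + 10)/6 = 48/6 = 8; σ²_Task 5 = ((10−6)/6)² = 0.444
te_Task 6 = (9 + 4·13 + 23)/6 = 84/6 = 14; σ²_Task 6 = ((23−9)/6)² = 5.444
te_Task 7 = (8 + 4·12 + 22)/6 = 78/6 = 13; σ²_Task 7 = ((22−8)/6)² = 5.444
te_Task 8 = (5 + 4·6 + 7)/6 = 36/6 = 6; σ²_Task 8 = ((7−5)/6)² = 0.111
te_Task 9 = (6 + 4·7 + 8)/6 = 42/6 = 7; σ²_Task 9 = ((8−6)/6)² = 0.111
te_Task 10 = (6 + 4·11 + 22)/6 = 72/6 = 12; σ²_Task 10 = ((22−6)/6)² = 7.111

Forward pass:
ES_Task 1 = 0; EF_Task 1 = 4
ES_Task 2 = 0; EF_Task 2 = 14
ES_Task 3 = 0; EF_Task 3 = 8
ES_Task 4 = 8; EF_Task 4 = 8+14 = 22
ES_Task 5 = max(EF_Task 1=4, EF_Task 3=8) = 8; EF_Task 5 = 8+8 = 16
ES_Task 6 = 14; EF_Task 6 = 14+14 = 28
ES_Task 7 = 14; EF_Task 7 = 14+13 = 27
ES_Task 8 = 4; EF_Task 8 = 4+6 = 10
ES_Task 9 = max(EF_Task 2=14, EF_Task 3=8) = 14; EF_Task 9 = 14+7 = 21
ES_Task 10 = max(EF_Task 4=22, EF_Task 5=16, EF_Task 6=28, EF_Task 7=27, EF_Task 8=10, EF_Task 9=21) = 28; EF_Task 10 = 28+12 = 40
Expected project duration μ = 40 days. Critical path: Task 2 → Task 6 → Task 10.

Variance along critical path = 0.111 + 5.444 + 7.111 = 12.667; σ = √12.667 = 3.559 days.
Z = (45 − 40) / 3.559 = 1.405
P(T ≤ 45) = Φ(1.405) ≈ 0.920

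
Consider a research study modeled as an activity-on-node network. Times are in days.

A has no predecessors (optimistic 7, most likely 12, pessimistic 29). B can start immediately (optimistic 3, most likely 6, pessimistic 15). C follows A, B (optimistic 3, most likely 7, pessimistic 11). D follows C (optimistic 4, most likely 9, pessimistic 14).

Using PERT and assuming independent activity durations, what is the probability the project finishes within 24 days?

0.079

te_A = (7 + 4·12 + 29)/6 = 84/6 = 14; σ²_A = ((29−7)/6)² = 13.444
te_B = (3 + 4·6 + 15)/6 = 42/6 = 7; σ²_B = ((15−3)/6)² = 4.000
te_C = (3 + 4·7 + 11)/6 = 42/6 = 7; σ²_C = ((11−3)/6)² = 1.778
te_D = (4 + 4·9 + 14)/6 = 54/6 = 9; σ²_D = ((14−4)/6)² = 2.778

Forward pass:
ES_A = 0; EF_A = 14
ES_B = 0; EF_B = 7
ES_C = max(EF_A=14, EF_B=7) = 14; EF_C = 14+7 = 21
ES_D = 21; EF_D = 21+9 = 30
Expected project duration μ = 30 days. Critical path: A → C → D.

Variance along critical path = 13.444 + 1.778 + 2.778 = 18.000; σ = √18.000 = 4.243 days.
Z = (24 − 30) / 4.243 = -1.414
P(T ≤ 24) = Φ(-1.414) ≈ 0.079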